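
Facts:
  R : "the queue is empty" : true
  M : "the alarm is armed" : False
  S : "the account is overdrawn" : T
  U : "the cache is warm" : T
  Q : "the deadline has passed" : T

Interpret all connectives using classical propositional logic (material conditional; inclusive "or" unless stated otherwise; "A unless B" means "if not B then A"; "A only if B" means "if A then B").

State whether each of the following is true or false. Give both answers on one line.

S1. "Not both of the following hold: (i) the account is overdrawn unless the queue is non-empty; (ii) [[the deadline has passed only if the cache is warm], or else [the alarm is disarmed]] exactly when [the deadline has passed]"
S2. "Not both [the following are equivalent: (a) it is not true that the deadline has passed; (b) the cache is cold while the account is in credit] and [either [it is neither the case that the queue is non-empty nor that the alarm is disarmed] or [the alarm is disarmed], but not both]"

S1: In symbols: (S | ~R) nand (((Q -> U) | ~M) <-> Q)

~R = ~T = F
S | ~R = T | F = T
Q -> U = T -> T = T
~M = ~F = T
(Q -> U) | ~M = T | T = T
((Q -> U) | ~M) <-> Q = T <-> T = T
(S | ~R) nand (((Q -> U) | ~M) <-> Q) = T nand T = F
Thus S1 is false.

S2: Formalization: (~Q <-> (~U & ~S)) nand ((~R nor ~M) xor ~M)

~Q = ~T = F
~U = ~T = F
~S = ~T = F
~U & ~S = F & F = F
~Q <-> (~U & ~S) = F <-> F = T
~R = ~T = F
~M = ~F = T
~R nor ~M = F nor T = F
~M = ~F = T
(~R nor ~M) xor ~M = F xor T = T
(~Q <-> (~U & ~S)) nand ((~R nor ~M) xor ~M) = T nand T = F
So S2 is false.

S1 False; S2 False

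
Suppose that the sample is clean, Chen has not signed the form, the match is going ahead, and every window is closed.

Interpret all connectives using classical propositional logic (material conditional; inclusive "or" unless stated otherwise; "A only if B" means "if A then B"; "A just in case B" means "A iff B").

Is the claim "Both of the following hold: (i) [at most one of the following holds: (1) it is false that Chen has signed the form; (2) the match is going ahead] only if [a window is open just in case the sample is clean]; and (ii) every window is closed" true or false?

Let Q = "Chen has signed the form" (F), R = "the match is cancelled" (F), S = "a window is open" (F), P = "the sample is contaminated" (F).
This is ((~Q nand ~R) -> (S <-> ~P)) & ~S.

~Q = ~F = T
~R = ~F = T
~Q nand ~R = T nand T = F
~P = ~F = T
S <-> ~P = F <-> T = F
(~Q nand ~R) -> (S <-> ~P) = F -> F = T
~S = ~F = T
((~Q nand ~R) -> (S <-> ~P)) & ~S = T & T = T

true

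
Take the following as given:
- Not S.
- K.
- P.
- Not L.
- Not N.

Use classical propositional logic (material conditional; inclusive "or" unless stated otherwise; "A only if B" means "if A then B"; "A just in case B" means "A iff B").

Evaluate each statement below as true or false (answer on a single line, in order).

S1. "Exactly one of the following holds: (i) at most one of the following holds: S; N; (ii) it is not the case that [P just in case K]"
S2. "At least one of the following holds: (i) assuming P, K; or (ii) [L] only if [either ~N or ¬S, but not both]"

S1: Formalization: (S nand N) xor not (P iff K)

S nand N = False nand False = True
P iff K = True iff True = True
not (P iff K) = not True = False
(S nand N) xor not (P iff K) = True xor False = True
Thus S1 is true.

S2: In symbols: (P -> K) or (L -> (not N xor not S))

P -> K = True -> True = True
not N = not False = True
not S = not False = True
not N xor not S = True xor True = False
L -> (not N xor not S) = False -> False = True
(P -> K) or (L -> (not N xor not S)) = True or True = True
So S2 is true.

S1 true, S2 true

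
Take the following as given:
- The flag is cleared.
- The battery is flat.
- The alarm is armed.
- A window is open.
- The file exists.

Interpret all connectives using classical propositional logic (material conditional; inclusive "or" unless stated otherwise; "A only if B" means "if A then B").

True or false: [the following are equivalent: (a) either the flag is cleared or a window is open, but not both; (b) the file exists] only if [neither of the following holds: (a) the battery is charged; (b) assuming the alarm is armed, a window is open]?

true

Let P = "the flag is set" (False), S = "a window is open" (True), U = "the file exists" (True), Q = "the battery is charged" (False), R = "the alarm is armed" (True).
This is ((not P xor S) iff U) -> (Q nor (R -> S)).

not P = not False = True
not P xor S = True xor True = False
(not P xor S) iff U = False iff True = False
R -> S = True -> True = True
Q nor (R -> S) = False nor True = False
((not P xor S) iff U) -> (Q nor (R -> S)) = False -> False = True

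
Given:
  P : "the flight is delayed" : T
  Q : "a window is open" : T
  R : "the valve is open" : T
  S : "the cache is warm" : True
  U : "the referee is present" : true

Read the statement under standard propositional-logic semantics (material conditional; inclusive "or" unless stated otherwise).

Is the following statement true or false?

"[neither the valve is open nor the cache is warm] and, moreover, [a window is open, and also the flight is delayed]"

The statement is false.

In symbols: (R nor S) and (Q and P)

R nor S = True nor True = False
Q and P = True and True = True
(R nor S) and (Q and P) = False and True = False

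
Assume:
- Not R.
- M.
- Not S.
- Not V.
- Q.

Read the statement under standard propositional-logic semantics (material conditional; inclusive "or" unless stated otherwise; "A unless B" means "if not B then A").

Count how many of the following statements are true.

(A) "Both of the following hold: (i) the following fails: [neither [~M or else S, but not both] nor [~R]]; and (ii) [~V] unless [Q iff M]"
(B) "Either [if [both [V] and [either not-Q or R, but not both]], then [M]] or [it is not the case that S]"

(A): Formalization: ¬((¬M ⊕ S) ↓ ¬R) ∧ (¬V ∨ (Q ↔ M))

¬M = ¬T = F
¬M ⊕ S = F ⊕ F = F
¬R = ¬F = T
(¬M ⊕ S) ↓ ¬R = F ↓ T = F
¬((¬M ⊕ S) ↓ ¬R) = ¬F = T
¬V = ¬F = T
Q ↔ M = T ↔ T = T
¬V ∨ (Q ↔ M) = T ∨ T = T
¬((¬M ⊕ S) ↓ ¬R) ∧ (¬V ∨ (Q ↔ M)) = T ∧ T = T
Thus (A) is true.

(B): Parsed as ((V ∧ (¬Q ⊕ R)) → M) ∨ ¬S

¬Q = ¬T = F
¬Q ⊕ R = F ⊕ F = F
V ∧ (¬Q ⊕ R) = F ∧ F = F
(V ∧ (¬Q ⊕ R)) → M = F → T = T
¬S = ¬F = T
((V ∧ (¬Q ⊕ R)) → M) ∨ ¬S = T ∨ T = T
Hence (B) is true.

Count: 2.

2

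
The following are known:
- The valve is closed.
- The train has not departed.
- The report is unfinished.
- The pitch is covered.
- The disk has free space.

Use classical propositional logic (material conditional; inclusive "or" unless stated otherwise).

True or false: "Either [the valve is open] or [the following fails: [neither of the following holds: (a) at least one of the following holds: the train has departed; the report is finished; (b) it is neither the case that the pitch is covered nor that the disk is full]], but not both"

false

Let P = "the valve is open" (F), Q = "the train has departed" (F), R = "the report is finished" (F), S = "the pitch is covered" (T), U = "the disk is full" (F).
In symbols: P xor ~((Q | R) nor (S nor U))

Q | R = F | F = F
S nor U = T nor F = F
(Q | R) nor (S nor U) = F nor F = T
~((Q | R) nor (S nor U)) = ~T = F
P xor ~((Q | R) nor (S nor U)) = F xor F = F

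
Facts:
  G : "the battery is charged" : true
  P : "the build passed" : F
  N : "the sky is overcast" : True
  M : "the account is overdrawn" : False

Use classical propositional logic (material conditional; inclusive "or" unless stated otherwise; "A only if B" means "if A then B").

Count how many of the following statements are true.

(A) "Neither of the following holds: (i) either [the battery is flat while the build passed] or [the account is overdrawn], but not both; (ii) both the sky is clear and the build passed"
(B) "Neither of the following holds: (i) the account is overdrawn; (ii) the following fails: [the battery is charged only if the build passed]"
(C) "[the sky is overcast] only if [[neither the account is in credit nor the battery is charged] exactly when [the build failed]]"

1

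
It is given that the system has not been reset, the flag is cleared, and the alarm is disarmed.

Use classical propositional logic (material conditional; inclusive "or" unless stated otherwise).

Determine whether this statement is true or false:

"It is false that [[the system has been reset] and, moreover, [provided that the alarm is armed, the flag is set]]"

Let N = "the system has been reset" (F), R = "the alarm is armed" (F), S = "the flag is set" (F).
This is ¬(N ∧ (R → S)).

R → S = F → F = T
N ∧ (R → S) = F ∧ T = F
¬(N ∧ (R → S)) = ¬F = T

True.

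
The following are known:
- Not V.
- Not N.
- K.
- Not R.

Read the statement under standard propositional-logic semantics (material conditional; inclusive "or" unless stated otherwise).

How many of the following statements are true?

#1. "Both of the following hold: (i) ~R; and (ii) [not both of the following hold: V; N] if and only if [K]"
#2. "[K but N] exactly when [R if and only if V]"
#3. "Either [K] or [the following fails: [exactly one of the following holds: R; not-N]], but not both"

#1: Parsed as not R and ((V nand N) iff K)

not R = not False = True
V nand N = False nand False = True
(V nand N) iff K = True iff True = True
not R and ((V nand N) iff K) = True and True = True
Thus #1 is true.

#2: Formalization: (K and N) iff (R iff V)

K and N = True and False = False
R iff V = False iff False = True
(K and N) iff (R iff V) = False iff True = False
So #2 is false.

#3: Formalization: K xor not (R xor not N)

not N = not False = True
R xor not N = False xor True = True
not (R xor not N) = not True = False
K xor not (R xor not N) = True xor False = True
Thus #3 is true.

True statements: 2.

2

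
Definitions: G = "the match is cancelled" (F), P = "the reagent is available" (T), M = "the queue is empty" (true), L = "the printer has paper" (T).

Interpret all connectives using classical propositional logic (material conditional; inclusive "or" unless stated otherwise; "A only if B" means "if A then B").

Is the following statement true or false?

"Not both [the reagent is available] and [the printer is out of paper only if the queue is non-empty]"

False.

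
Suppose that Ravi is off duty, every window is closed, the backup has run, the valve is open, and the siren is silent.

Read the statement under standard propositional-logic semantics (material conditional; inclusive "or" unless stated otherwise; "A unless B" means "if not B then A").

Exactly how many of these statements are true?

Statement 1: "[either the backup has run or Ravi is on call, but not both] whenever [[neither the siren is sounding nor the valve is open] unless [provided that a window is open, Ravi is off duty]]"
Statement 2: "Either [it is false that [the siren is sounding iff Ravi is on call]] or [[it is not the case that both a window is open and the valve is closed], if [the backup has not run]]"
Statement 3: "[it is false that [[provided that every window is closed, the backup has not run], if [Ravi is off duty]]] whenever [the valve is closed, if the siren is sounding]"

Let U = "the siren is sounding" (False), S = "the valve is open" (True), Q = "a window is open" (False), P = "Ravi is on call" (False), R = "the backup has run" (True).

Statement 1: Parsed as ((U nor S) or (Q -> not P)) -> (R xor P)

U nor S = False nor True = False
not P = not False = True
Q -> not P = False -> True = True
(U nor S) or (Q -> not P) = False or True = True
R xor P = True xor False = True
((U nor S) or (Q -> not P)) -> (R xor P) = True -> True = True
Hence Statement 1 is true.

Statement 2: In symbols: not (U iff P) or (not R -> (Q nand not S))

U iff P = False iff False = True
not (U iff P) = not True = False
not R = not True = False
not S = not True = False
Q nand not S = False nand False = True
not R -> (Q nand not S) = False -> True = True
not (U iff P) or (not R -> (Q nand not S)) = False or True = True
Hence Statement 2 is true.

Statement 3: In symbols: (U -> not S) -> not (not P -> (not Q -> not R))

not S = not True = False
U -> not S = False -> False = True
not P = not False = True
not Q = not False = True
not R = not True = False
not Q -> not R = True -> False = False
not P -> (not Q -> not R) = True -> False = False
not (not P -> (not Q -> not R)) = not False = True
(U -> not S) -> not (not P -> (not Q -> not R)) = True -> True = True
Thus Statement 3 is true.

Count: 3.

3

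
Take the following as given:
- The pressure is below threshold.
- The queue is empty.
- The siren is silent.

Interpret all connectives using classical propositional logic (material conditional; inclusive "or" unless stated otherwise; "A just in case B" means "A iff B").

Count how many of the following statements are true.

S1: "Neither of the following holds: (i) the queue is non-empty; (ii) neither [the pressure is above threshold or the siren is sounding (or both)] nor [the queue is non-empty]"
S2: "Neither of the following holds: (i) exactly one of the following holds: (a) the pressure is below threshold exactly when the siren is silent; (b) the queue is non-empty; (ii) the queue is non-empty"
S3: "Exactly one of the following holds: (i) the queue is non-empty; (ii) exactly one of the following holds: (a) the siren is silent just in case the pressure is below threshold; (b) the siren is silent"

0

Let V = "the queue is empty" (T), S = "the pressure is above threshold" (F), U = "the siren is sounding" (F).

S1: Parsed as ~V nor ((S | U) nor ~V)

~V = ~T = F
S | U = F | F = F
~V = ~T = F
(S | U) nor ~V = F nor F = T
~V nor ((S | U) nor ~V) = F nor T = F
Thus S1 is false.

S2: Parsed as ((~S <-> ~U) xor ~V) nor ~V

~S = ~F = T
~U = ~F = T
~S <-> ~U = T <-> T = T
~V = ~T = F
(~S <-> ~U) xor ~V = T xor F = T
~V = ~T = F
((~S <-> ~U) xor ~V) nor ~V = T nor F = F
Hence S2 is false.

S3: In symbols: ~V xor ((~U <-> ~S) xor ~U)

~V = ~T = F
~U = ~F = T
~S = ~F = T
~U <-> ~S = T <-> T = T
~U = ~F = T
(~U <-> ~S) xor ~U = T xor T = F
~V xor ((~U <-> ~S) xor ~U) = F xor F = F
Hence S3 is false.

True statements: 0 (none).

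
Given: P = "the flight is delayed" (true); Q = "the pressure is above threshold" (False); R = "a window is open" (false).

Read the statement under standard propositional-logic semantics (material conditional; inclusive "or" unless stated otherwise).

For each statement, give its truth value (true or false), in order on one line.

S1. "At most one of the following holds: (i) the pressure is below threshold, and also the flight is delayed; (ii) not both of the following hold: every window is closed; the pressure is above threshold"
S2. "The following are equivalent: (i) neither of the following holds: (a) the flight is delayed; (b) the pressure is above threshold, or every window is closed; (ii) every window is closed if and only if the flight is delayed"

S1 False, S2 False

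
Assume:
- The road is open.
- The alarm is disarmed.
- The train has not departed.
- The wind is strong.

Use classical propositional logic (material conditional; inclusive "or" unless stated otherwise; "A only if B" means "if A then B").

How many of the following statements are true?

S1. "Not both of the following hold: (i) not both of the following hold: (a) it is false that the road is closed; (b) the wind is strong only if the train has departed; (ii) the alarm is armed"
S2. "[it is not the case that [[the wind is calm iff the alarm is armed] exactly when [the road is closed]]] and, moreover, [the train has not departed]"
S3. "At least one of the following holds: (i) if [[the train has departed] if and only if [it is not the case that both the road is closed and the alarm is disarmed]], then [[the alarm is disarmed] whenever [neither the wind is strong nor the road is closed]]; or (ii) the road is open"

3

Let P = "the road is closed" (F), S = "the wind is strong" (T), R = "the train has departed" (F), Q = "the alarm is armed" (F).

S1: This is (¬P ↑ (S → R)) ↑ Q.

¬P = ¬F = T
S → R = T → F = F
¬P ↑ (S → R) = T ↑ F = T
(¬P ↑ (S → R)) ↑ Q = T ↑ F = T
Thus S1 is true.

S2: Formalization: ¬((¬S ↔ Q) ↔ P) ∧ ¬R

¬S = ¬T = F
¬S ↔ Q = F ↔ F = T
(¬S ↔ Q) ↔ P = T ↔ F = F
¬((¬S ↔ Q) ↔ P) = ¬F = T
¬R = ¬F = T
¬((¬S ↔ Q) ↔ P) ∧ ¬R = T ∧ T = T
Thus S2 is true.

S3: Formalization: ((R ↔ (P ↑ ¬Q)) → ((S ↓ P) → ¬Q)) ∨ ¬P

¬Q = ¬F = T
P ↑ ¬Q = F ↑ T = T
R ↔ (P ↑ ¬Q) = F ↔ T = F
S ↓ P = T ↓ F = F
¬Q = ¬F = T
(S ↓ P) → ¬Q = F → T = T
(R ↔ (P ↑ ¬Q)) → ((S ↓ P) → ¬Q) = F → T = T
¬P = ¬F = T
((R ↔ (P ↑ ¬Q)) → ((S ↓ P) → ¬Q)) ∨ ¬P = T ∨ T = T
Hence S3 is true.

True statements: 3 (S1, S2, S3).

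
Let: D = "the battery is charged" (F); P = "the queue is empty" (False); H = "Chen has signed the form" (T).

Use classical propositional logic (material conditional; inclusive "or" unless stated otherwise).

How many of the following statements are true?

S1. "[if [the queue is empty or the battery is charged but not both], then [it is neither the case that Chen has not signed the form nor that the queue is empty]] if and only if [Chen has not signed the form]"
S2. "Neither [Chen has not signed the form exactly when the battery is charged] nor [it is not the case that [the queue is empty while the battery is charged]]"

0

S1: Formalization: ((P ⊕ D) → (¬H ↓ P)) ↔ ¬H

P ⊕ D = F ⊕ F = F
¬H = ¬T = F
¬H ↓ P = F ↓ F = T
(P ⊕ D) → (¬H ↓ P) = F → T = T
¬H = ¬T = F
((P ⊕ D) → (¬H ↓ P)) ↔ ¬H = T ↔ F = F
Thus S1 is false.

S2: Parsed as (¬H ↔ D) ↓ ¬(P ∧ D)

¬H = ¬T = F
¬H ↔ D = F ↔ F = T
P ∧ D = F ∧ F = F
¬(P ∧ D) = ¬F = T
(¬H ↔ D) ↓ ¬(P ∧ D) = T ↓ T = F
Hence S2 is false.

0 of the 2 statements are true (none).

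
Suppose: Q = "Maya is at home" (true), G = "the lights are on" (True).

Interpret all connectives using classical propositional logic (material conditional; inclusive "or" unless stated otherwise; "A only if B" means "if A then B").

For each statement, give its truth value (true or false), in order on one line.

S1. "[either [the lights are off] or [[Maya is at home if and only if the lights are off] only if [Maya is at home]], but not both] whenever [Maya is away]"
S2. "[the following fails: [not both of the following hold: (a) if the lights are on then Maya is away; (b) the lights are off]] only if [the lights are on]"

S1 True; S2 True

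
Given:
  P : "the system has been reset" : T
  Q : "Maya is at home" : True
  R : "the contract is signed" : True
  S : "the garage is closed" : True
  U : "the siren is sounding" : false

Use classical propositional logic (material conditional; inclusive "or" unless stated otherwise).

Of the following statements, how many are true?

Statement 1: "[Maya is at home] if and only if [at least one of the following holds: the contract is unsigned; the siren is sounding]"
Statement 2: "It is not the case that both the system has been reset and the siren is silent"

Statement 1: Parsed as Q <-> (~R | U)

~R = ~T = F
~R | U = F | F = F
Q <-> (~R | U) = T <-> F = F
So Statement 1 is false.

Statement 2: Parsed as P nand ~U

~U = ~F = T
P nand ~U = T nand T = F
Thus Statement 2 is false.

True statements: 0 (none).

0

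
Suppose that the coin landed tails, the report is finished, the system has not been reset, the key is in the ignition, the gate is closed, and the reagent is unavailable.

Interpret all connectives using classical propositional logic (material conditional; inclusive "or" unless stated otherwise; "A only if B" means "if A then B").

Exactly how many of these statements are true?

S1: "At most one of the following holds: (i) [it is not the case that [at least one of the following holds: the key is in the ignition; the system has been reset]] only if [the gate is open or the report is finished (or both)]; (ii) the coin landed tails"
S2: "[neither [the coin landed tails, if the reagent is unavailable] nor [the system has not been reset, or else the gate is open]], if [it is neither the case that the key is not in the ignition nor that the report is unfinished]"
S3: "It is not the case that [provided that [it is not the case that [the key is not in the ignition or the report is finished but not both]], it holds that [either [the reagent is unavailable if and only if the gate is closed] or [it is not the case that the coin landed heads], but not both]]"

0

Let S = "the key is in the ignition" (T), R = "the system has been reset" (F), U = "the gate is open" (F), Q = "the report is finished" (T), P = "the coin landed heads" (F), V = "the reagent is available" (F).

S1: Formalization: (¬(S ∨ R) → (U ∨ Q)) ↑ ¬P

S ∨ R = T ∨ F = T
¬(S ∨ R) = ¬T = F
U ∨ Q = F ∨ T = T
¬(S ∨ R) → (U ∨ Q) = F → T = T
¬P = ¬F = T
(¬(S ∨ R) → (U ∨ Q)) ↑ ¬P = T ↑ T = F
So S1 is false.

S2: In symbols: (¬S ↓ ¬Q) → ((¬V → ¬P) ↓ (¬R ∨ U))

¬S = ¬T = F
¬Q = ¬T = F
¬S ↓ ¬Q = F ↓ F = T
¬V = ¬F = T
¬P = ¬F = T
¬V → ¬P = T → T = T
¬R = ¬F = T
¬R ∨ U = T ∨ F = T
(¬V → ¬P) ↓ (¬R ∨ U) = T ↓ T = F
(¬S ↓ ¬Q) → ((¬V → ¬P) ↓ (¬R ∨ U)) = T → F = F
So S2 is false.

S3: This is ¬(¬(¬S ⊕ Q) → ((¬V ↔ ¬U) ⊕ ¬P)).

¬S = ¬T = F
¬S ⊕ Q = F ⊕ T = T
¬(¬S ⊕ Q) = ¬T = F
¬V = ¬F = T
¬U = ¬F = T
¬V ↔ ¬U = T ↔ T = T
¬P = ¬F = T
(¬V ↔ ¬U) ⊕ ¬P = T ⊕ T = F
¬(¬S ⊕ Q) → ((¬V ↔ ¬U) ⊕ ¬P) = F → F = T
¬(¬(¬S ⊕ Q) → ((¬V ↔ ¬U) ⊕ ¬P)) = ¬T = F
Thus S3 is false.

True statements: 0 (none).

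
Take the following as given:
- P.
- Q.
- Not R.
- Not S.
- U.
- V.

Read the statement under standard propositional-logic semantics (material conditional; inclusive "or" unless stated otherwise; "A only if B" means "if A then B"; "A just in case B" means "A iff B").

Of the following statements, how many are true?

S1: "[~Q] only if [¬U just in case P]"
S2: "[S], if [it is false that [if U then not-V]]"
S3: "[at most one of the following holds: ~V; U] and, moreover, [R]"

S1: Parsed as ¬Q → (¬U ↔ P)

¬Q = ¬T = F
¬U = ¬T = F
¬U ↔ P = F ↔ T = F
¬Q → (¬U ↔ P) = F → F = T
So S1 is true.

S2: Formalization: ¬(U → ¬V) → S

¬V = ¬T = F
U → ¬V = T → F = F
¬(U → ¬V) = ¬F = T
¬(U → ¬V) → S = T → F = F
So S2 is false.

S3: Formalization: (¬V ↑ U) ∧ R

¬V = ¬T = F
¬V ↑ U = F ↑ T = T
(¬V ↑ U) ∧ R = T ∧ F = F
So S3 is false.

True statements: 1.

1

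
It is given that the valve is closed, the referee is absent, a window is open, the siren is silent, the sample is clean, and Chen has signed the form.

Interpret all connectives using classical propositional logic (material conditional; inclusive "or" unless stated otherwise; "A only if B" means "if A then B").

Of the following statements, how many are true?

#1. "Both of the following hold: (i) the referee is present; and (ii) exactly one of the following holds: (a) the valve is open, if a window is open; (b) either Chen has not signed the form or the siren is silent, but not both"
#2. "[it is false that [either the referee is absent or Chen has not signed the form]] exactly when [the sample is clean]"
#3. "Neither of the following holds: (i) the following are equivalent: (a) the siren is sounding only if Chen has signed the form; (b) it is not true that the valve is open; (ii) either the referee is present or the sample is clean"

0

Let Q = "the referee is present" (F), R = "a window is open" (T), P = "the valve is open" (F), V = "Chen has signed the form" (T), S = "the siren is sounding" (F), U = "the sample is contaminated" (F).

#1: In symbols: Q & ((R -> P) xor (~V xor ~S))

R -> P = T -> F = F
~V = ~T = F
~S = ~F = T
~V xor ~S = F xor T = T
(R -> P) xor (~V xor ~S) = F xor T = T
Q & ((R -> P) xor (~V xor ~S)) = F & T = F
Thus #1 is false.

#2: Formalization: ~(~Q | ~V) <-> ~U

~Q = ~F = T
~V = ~T = F
~Q | ~V = T | F = T
~(~Q | ~V) = ~T = F
~U = ~F = T
~(~Q | ~V) <-> ~U = F <-> T = F
So #2 is false.

#3: In symbols: ((S -> V) <-> ~P) nor (Q | ~U)

S -> V = F -> T = T
~P = ~F = T
(S -> V) <-> ~P = T <-> T = T
~U = ~F = T
Q | ~U = F | T = T
((S -> V) <-> ~P) nor (Q | ~U) = T nor T = F
Thus #3 is false.

0 of the 3 statements are true (none).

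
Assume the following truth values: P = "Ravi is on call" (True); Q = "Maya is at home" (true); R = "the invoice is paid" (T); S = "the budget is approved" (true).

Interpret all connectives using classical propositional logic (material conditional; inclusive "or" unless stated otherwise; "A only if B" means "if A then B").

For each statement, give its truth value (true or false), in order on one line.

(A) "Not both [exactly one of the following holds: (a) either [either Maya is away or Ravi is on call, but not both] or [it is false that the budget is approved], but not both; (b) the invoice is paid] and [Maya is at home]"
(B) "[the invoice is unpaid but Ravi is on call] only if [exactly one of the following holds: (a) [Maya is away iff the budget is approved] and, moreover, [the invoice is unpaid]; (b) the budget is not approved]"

(A) T, (B) T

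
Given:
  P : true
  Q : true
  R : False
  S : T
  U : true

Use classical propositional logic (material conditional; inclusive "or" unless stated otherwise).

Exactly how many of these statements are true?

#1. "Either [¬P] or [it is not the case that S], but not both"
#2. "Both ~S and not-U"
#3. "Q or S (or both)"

1

#1: This is ~P xor ~S.

~P = ~T = F
~S = ~T = F
~P xor ~S = F xor F = F
Hence #1 is false.

#2: Parsed as ~S & ~U

~S = ~T = F
~U = ~T = F
~S & ~U = F & F = F
Hence #2 is false.

#3: In symbols: Q | S

Q | S = T | T = T
Hence #3 is true.

True statements: 1.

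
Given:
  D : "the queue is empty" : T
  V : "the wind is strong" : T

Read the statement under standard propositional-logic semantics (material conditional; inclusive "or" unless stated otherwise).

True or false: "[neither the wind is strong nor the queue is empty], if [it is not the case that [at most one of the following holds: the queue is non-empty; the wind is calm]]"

True

This is not (not D nand not V) -> (V nor D).

not D = not True = False
not V = not True = False
not D nand not V = False nand False = True
not (not D nand not V) = not True = False
V nor D = True nor True = False
not (not D nand not V) -> (V nor D) = False -> False = True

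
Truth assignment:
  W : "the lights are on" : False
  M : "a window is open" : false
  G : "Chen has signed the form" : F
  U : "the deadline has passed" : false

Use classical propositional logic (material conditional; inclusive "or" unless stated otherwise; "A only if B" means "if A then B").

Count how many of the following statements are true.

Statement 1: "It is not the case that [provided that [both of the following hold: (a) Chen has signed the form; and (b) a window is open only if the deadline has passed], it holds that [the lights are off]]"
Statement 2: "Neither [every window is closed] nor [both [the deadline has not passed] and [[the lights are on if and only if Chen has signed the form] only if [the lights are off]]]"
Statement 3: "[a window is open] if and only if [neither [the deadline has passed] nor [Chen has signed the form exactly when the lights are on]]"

Statement 1: In symbols: ~((G & (M -> U)) -> ~W)

M -> U = F -> F = T
G & (M -> U) = F & T = F
~W = ~F = T
(G & (M -> U)) -> ~W = F -> T = T
~((G & (M -> U)) -> ~W) = ~T = F
Thus Statement 1 is false.

Statement 2: This is ~M nor (~U & ((W <-> G) -> ~W)).

~M = ~F = T
~U = ~F = T
W <-> G = F <-> F = T
~W = ~F = T
(W <-> G) -> ~W = T -> T = T
~U & ((W <-> G) -> ~W) = T & T = T
~M nor (~U & ((W <-> G) -> ~W)) = T nor T = F
So Statement 2 is false.

Statement 3: In symbols: M <-> (U nor (G <-> W))

G <-> W = F <-> F = T
U nor (G <-> W) = F nor T = F
M <-> (U nor (G <-> W)) = F <-> F = T
So Statement 3 is true.

True statements: 1.

1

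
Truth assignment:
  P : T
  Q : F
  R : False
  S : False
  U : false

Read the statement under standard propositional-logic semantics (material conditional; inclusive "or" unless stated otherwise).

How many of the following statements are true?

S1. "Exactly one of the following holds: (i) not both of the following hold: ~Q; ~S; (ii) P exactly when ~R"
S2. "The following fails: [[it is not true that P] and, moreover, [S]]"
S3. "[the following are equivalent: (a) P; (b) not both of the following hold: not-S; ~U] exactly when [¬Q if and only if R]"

S1: Parsed as (~Q nand ~S) xor (P <-> ~R)

~Q = ~F = T
~S = ~F = T
~Q nand ~S = T nand T = F
~R = ~F = T
P <-> ~R = T <-> T = T
(~Q nand ~S) xor (P <-> ~R) = F xor T = T
Thus S1 is true.

S2: In symbols: ~(~P & S)

~P = ~T = F
~P & S = F & F = F
~(~P & S) = ~F = T
So S2 is true.

S3: In symbols: (P <-> (~S nand ~U)) <-> (~Q <-> R)

~S = ~F = T
~U = ~F = T
~S nand ~U = T nand T = F
P <-> (~S nand ~U) = T <-> F = F
~Q = ~F = T
~Q <-> R = T <-> F = F
(P <-> (~S nand ~U)) <-> (~Q <-> R) = F <-> F = T
Thus S3 is true.

True statements: 3 (S1, S2, S3).

3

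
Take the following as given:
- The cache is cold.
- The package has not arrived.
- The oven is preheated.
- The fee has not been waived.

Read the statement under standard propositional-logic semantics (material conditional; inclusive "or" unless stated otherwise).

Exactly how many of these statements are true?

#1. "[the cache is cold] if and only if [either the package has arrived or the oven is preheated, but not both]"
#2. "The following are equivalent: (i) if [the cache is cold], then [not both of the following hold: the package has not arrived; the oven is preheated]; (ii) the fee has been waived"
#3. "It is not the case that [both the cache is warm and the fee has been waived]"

3

Let P = "the cache is warm" (False), Q = "the package has arrived" (False), R = "the oven is preheated" (True), S = "the fee has been waived" (False).

#1: In symbols: not P iff (Q xor R)

not P = not False = True
Q xor R = False xor True = True
not P iff (Q xor R) = True iff True = True
Thus #1 is true.

#2: This is (not P -> (not Q nand R)) iff S.

not P = not False = True
not Q = not False = True
not Q nand R = True nand True = False
not P -> (not Q nand R) = True -> False = False
(not P -> (not Q nand R)) iff S = False iff False = True
So #2 is true.

#3: Formalization: not (P and S)

P and S = False and False = False
not (P and S) = not False = True
So #3 is true.

True statements: 3 (#1, #2, #3).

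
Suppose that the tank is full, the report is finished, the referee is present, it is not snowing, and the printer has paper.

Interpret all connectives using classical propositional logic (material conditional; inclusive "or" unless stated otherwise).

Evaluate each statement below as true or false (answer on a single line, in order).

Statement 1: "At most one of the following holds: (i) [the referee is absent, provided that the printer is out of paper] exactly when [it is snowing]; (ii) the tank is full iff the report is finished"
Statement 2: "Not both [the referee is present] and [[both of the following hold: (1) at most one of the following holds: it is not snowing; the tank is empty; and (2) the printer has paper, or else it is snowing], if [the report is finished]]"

Let U = "the printer has paper" (T), R = "the referee is present" (T), S = "it is snowing" (F), P = "the tank is full" (T), Q = "the report is finished" (T).

Statement 1: In symbols: ((~U -> ~R) <-> S) nand (P <-> Q)

~U = ~T = F
~R = ~T = F
~U -> ~R = F -> F = T
(~U -> ~R) <-> S = T <-> F = F
P <-> Q = T <-> T = T
((~U -> ~R) <-> S) nand (P <-> Q) = F nand T = T
Thus Statement 1 is true.

Statement 2: This is R nand (Q -> ((~S nand ~P) & (U | S))).

~S = ~F = T
~P = ~T = F
~S nand ~P = T nand F = T
U | S = T | F = T
(~S nand ~P) & (U | S) = T & T = T
Q -> ((~S nand ~P) & (U | S)) = T -> T = T
R nand (Q -> ((~S nand ~P) & (U | S))) = T nand T = F
Hence Statement 2 is false.

Statement 1 True; Statement 2 False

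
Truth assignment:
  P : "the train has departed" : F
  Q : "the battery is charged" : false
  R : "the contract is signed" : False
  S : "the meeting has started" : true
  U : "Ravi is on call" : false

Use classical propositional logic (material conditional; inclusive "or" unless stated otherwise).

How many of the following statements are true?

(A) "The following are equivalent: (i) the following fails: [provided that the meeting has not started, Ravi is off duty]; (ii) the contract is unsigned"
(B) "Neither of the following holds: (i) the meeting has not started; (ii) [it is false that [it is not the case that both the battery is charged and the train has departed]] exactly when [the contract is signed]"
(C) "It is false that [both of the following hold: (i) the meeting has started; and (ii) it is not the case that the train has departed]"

0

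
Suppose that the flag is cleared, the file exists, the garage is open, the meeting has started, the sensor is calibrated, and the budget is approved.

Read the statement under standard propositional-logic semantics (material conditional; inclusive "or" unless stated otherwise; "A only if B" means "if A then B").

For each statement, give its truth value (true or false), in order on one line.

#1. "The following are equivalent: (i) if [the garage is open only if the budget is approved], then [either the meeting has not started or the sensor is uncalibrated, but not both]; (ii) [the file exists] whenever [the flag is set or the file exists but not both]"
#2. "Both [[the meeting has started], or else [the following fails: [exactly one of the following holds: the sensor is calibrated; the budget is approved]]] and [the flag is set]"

#1 F, #2 F

Let K = "the garage is closed" (False), D = "the budget is approved" (True), G = "the meeting has started" (True), U = "the sensor is calibrated" (True), N = "the flag is set" (False), M = "the file exists" (True).

#1: This is ((not K -> D) -> (not G xor not U)) iff ((N xor M) -> M).

not K = not False = True
not K -> D = True -> True = True
not G = not True = False
not U = not True = False
not G xor not U = False xor False = False
(not K -> D) -> (not G xor not U) = True -> False = False
N xor M = False xor True = True
(N xor M) -> M = True -> True = True
((not K -> D) -> (not G xor not U)) iff ((N xor M) -> M) = False iff True = False
Hence #1 is false.

#2: This is (G or not (U xor D)) and N.

U xor D = True xor True = False
not (U xor D) = not False = True
G or not (U xor D) = True or True = True
(G or not (U xor D)) and N = True and False = False
Thus #2 is false.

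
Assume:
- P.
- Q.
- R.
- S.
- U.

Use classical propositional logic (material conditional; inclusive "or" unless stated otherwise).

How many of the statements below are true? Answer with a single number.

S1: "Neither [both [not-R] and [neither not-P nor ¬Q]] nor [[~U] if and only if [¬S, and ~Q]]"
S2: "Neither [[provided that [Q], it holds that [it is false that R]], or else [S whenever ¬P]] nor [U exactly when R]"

0

S1: This is (~R & (~P nor ~Q)) nor (~U <-> (~S & ~Q)).

~R = ~T = F
~P = ~T = F
~Q = ~T = F
~P nor ~Q = F nor F = T
~R & (~P nor ~Q) = F & T = F
~U = ~T = F
~S = ~T = F
~Q = ~T = F
~S & ~Q = F & F = F
~U <-> (~S & ~Q) = F <-> F = T
(~R & (~P nor ~Q)) nor (~U <-> (~S & ~Q)) = F nor T = F
Thus S1 is false.

S2: This is ((Q -> ~R) | (~P -> S)) nor (U <-> R).

~R = ~T = F
Q -> ~R = T -> F = F
~P = ~T = F
~P -> S = F -> T = T
(Q -> ~R) | (~P -> S) = F | T = T
U <-> R = T <-> T = T
((Q -> ~R) | (~P -> S)) nor (U <-> R) = T nor T = F
So S2 is false.

Count: 0.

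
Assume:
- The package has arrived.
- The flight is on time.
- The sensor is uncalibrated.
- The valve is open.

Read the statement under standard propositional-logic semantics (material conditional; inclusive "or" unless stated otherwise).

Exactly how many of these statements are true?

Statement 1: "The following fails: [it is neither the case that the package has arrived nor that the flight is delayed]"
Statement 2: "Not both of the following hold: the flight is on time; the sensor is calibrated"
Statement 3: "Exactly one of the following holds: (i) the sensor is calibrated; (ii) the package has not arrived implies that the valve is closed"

3

Let D = "the package has arrived" (T), S = "the flight is delayed" (F), V = "the sensor is calibrated" (F), H = "the valve is open" (T).

Statement 1: Parsed as ¬(D ↓ S)

D ↓ S = T ↓ F = F
¬(D ↓ S) = ¬F = T
Hence Statement 1 is true.

Statement 2: Formalization: ¬S ↑ V

¬S = ¬F = T
¬S ↑ V = T ↑ F = T
So Statement 2 is true.

Statement 3: This is V ⊕ (¬D → ¬H).

¬D = ¬T = F
¬H = ¬T = F
¬D → ¬H = F → F = T
V ⊕ (¬D → ¬H) = F ⊕ T = T
Hence Statement 3 is true.

True statements: 3.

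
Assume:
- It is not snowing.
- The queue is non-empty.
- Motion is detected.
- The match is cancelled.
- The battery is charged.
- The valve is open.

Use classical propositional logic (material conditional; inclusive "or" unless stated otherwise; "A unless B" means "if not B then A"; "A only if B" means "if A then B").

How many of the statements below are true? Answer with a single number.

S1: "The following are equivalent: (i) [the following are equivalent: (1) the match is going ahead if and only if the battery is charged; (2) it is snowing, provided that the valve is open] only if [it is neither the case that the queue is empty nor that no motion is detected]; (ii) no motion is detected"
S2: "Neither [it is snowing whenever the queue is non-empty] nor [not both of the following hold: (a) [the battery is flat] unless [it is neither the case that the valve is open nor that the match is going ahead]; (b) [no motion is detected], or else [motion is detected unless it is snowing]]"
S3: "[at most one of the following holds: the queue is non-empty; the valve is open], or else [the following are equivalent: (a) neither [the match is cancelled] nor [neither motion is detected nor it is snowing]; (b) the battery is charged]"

0

Let H = "the match is cancelled" (T), W = "the battery is charged" (T), K = "the valve is open" (T), N = "it is snowing" (F), V = "the queue is empty" (F), L = "motion is detected" (T).

S1: Formalization: (((~H <-> W) <-> (K -> N)) -> (V nor ~L)) <-> ~L

~H = ~T = F
~H <-> W = F <-> T = F
K -> N = T -> F = F
(~H <-> W) <-> (K -> N) = F <-> F = T
~L = ~T = F
V nor ~L = F nor F = T
((~H <-> W) <-> (K -> N)) -> (V nor ~L) = T -> T = T
~L = ~T = F
(((~H <-> W) <-> (K -> N)) -> (V nor ~L)) <-> ~L = T <-> F = F
Thus S1 is false.

S2: This is (~V -> N) nor ((~W | (K nor ~H)) nand (~L | (L | N))).

~V = ~F = T
~V -> N = T -> F = F
~W = ~T = F
~H = ~T = F
K nor ~H = T nor F = F
~W | (K nor ~H) = F | F = F
~L = ~T = F
L | N = T | F = T
~L | (L | N) = F | T = T
(~W | (K nor ~H)) nand (~L | (L | N)) = F nand T = T
(~V -> N) nor ((~W | (K nor ~H)) nand (~L | (L | N))) = F nor T = F
Hence S2 is false.

S3: This is (~V nand K) | ((H nor (L nor N)) <-> W).

~V = ~F = T
~V nand K = T nand T = F
L nor N = T nor F = F
H nor (L nor N) = T nor F = F
(H nor (L nor N)) <-> W = F <-> T = F
(~V nand K) | ((H nor (L nor N)) <-> W) = F | F = F
Hence S3 is false.

Count: 0.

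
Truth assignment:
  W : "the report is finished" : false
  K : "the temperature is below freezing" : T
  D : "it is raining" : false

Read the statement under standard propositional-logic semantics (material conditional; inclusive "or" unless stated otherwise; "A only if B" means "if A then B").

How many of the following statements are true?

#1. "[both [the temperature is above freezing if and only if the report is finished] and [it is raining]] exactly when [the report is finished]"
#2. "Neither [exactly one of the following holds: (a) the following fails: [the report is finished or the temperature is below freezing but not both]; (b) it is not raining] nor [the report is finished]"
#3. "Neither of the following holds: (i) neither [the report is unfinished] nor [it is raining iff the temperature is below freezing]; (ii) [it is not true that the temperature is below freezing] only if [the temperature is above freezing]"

#1: In symbols: ((~K <-> W) & D) <-> W

~K = ~T = F
~K <-> W = F <-> F = T
(~K <-> W) & D = T & F = F
((~K <-> W) & D) <-> W = F <-> F = T
Thus #1 is true.

#2: Parsed as (~(W xor K) xor ~D) nor W

W xor K = F xor T = T
~(W xor K) = ~T = F
~D = ~F = T
~(W xor K) xor ~D = F xor T = T
(~(W xor K) xor ~D) nor W = T nor F = F
So #2 is false.

#3: Parsed as (~W nor (D <-> K)) nor (~K -> ~K)

~W = ~F = T
D <-> K = F <-> T = F
~W nor (D <-> K) = T nor F = F
~K = ~T = F
~K = ~T = F
~K -> ~K = F -> F = T
(~W nor (D <-> K)) nor (~K -> ~K) = F nor T = F
Thus #3 is false.

True statements: 1 (#1).

1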